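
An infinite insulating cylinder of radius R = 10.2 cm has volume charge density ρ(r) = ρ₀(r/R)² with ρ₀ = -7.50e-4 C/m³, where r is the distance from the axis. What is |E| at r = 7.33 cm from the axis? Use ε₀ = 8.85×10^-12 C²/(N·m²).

8.02e5 N/C

Choose a coaxial cylinder of radius r = 7.33 cm (arbitrary length L) as the Gaussian surface (r < R).
λ_enc = ∫₀^r ρ(r')·2πr' dr' = (2πρ₀/R²)·r^4/4 = -3.269×10^-6 C/m.
Since E is radial and uniform over the curved surface, Φ = E·2πrL = Q_enc/ε₀ = λ_enc L/ε₀.
E = |λ_enc|/(2πε₀r) = (3.269e-6)/(2π·8.85×10^-12·0.0733) = 8.02×10^5 N/C.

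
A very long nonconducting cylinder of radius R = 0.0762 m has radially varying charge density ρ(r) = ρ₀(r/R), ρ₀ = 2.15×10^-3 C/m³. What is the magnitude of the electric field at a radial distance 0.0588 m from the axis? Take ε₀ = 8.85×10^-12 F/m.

|E| = 3.67×10^6 V/m

Take a coaxial cylindrical Gaussian surface of radius r = 0.0588 m and length L (r < R).
Integrating ρ over the cross-section to radius r: λ_enc = (2πρ₀/R) ∫₀^r r'^2 dr' = 2πρ₀ r^3/(3·R) = 1.201×10^-5 C/m.
By Gauss's law (flux through the curved wall only), E·2πrL = λ_enc L/ε₀.
E = |λ_enc|/(2πε₀r) = (1.201×10^-5)/(2π·8.85×10^-12·0.0588) = 3.67e6 N/C.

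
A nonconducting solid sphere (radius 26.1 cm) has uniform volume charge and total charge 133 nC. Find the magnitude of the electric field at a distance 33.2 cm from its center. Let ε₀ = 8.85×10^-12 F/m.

E ≈ 1.08×10^4 N/C

By spherical symmetry E is radial; choose a Gaussian sphere of radius r = 33.2 cm (r > R, so the entire charge is enclosed).
Q_enc = 133 nC = 1.33×10^-7 C.
Gauss's law: E·4πr² = Q_enc/ε₀.
E = |Q_enc|/(4πε₀r²) = (1.33×10^-7)/(4π·8.85×10^-12·(0.332)²) = 1.08×10^4 N/C.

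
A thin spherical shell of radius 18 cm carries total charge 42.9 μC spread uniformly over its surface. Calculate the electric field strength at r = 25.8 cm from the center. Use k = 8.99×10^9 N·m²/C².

E = 5.79×10^6 N/C

Use a concentric Gaussian sphere at r = 25.8 cm (r > 18 cm).
The entire shell is enclosed: Q_enc = 4.29×10^-5 C.
Applying ∮E·dA = Q_enc/ε₀ with Φ = E(4πr²):
E = k|Q_enc|/r² = (8.99×10^9)(4.29×10^-5)/(0.258)² = 5.79×10^6 N/C.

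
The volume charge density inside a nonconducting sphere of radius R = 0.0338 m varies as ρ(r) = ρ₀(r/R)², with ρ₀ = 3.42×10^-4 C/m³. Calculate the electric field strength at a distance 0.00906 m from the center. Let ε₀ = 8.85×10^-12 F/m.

By spherical symmetry E is radial; choose a Gaussian sphere of radius r = 0.00906 m (r < R).
Integrate the density: Q_enc = 4π ∫₀^r ρ₀(r'/R)^2 r'² dr' = 4πρ₀ r^5/(5·R²) = 4.593×10^-11 C.
Gauss's law: E·4πr² = Q_enc/ε₀.
E = |Q_enc|/(4πε₀r²) = (4.593e-11)/(4π·8.85×10^-12·(0.00906)²) = 5.03e3 N/C.

|E| = 5.03e3 N/C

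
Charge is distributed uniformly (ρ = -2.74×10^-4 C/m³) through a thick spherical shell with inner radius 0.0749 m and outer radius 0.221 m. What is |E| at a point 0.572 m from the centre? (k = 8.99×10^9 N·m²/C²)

Symmetry ⇒ E = E(r) r̂. Gaussian sphere of radius r = 0.572 m (r > 0.221 m, enclosing the whole shell).
Q_enc = ρ·(4π/3)(b³ − a³) = (-2.74e-4)·(4π/3)·((0.221)³ − (0.0749)³) = -1.191×10^-5 C.
Since E is radial and uniform over the Gaussian sphere, Φ = E·4πr² = Q_enc/ε₀.
E = k|Q_enc|/r² = (8.99×10^9)(1.191×10^-5)/(0.572)² = 3.27e5 N/C.

E ≈ 3.27e5 N/C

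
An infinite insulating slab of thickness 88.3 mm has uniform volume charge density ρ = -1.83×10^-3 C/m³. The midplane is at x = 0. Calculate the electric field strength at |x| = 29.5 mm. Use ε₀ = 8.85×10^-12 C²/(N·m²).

E ≈ 6.10×10^6 N/C

By symmetry E is perpendicular to the slab. A Gaussian pillbox from −29.5 mm to +29.5 mm (face area A) lies entirely within the slab.
Q_enc = ρ·(2x)·A and flux = 2EA, so 2EA = 2ρxA/ε₀ ⇒ E = |ρ|x/ε₀.
E = (1.83×10^-3)(0.0295)/(8.85×10^-12) = 6.10×10^6 N/C.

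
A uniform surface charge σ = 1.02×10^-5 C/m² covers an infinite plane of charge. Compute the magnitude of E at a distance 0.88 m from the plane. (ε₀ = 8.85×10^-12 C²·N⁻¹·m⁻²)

|E| = 5.76e5 N/C

The symmetry is planar: E is normal to the sheet and the same magnitude on both sides. Take a pillbox straddling the sheet with end-cap area A.
Only the two end caps contribute flux: Φ = 2EA. With Q_enc = σA, Gauss's law gives E = |σ|/(2ε₀).
E = |σ|/(2ε₀) = (1.02×10^-5)/(2·8.85×10^-12) = 5.76e5 N/C.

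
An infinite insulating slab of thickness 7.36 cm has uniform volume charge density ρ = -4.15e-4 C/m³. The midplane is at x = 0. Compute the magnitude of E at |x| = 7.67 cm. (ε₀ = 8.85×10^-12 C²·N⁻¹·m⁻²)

The point |x| = 7.67 cm lies outside the slab (half-thickness 0.0368 m). A symmetric pillbox spanning the full slab encloses Q_enc = ρ·d·A.
Flux = 2EA ⇒ E = |ρ|d/(2ε₀), independent of distance outside.
E = (4.15×10^-4)(0.0736)/(2·8.85×10^-12) = 1.73e6 N/C.

|E| ≈ 1.73×10^6 N/C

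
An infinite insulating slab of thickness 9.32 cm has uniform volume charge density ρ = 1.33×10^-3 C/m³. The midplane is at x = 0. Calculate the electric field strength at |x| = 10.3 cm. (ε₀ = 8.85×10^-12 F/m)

The point |x| = 10.3 cm lies outside the slab (half-thickness 0.0466 m). A symmetric pillbox spanning the full slab encloses Q_enc = ρ·d·A.
Flux = 2EA ⇒ E = |ρ|d/(2ε₀), independent of distance outside.
E = (1.33×10^-3)(0.0932)/(2·8.85×10^-12) = 7.00×10^6 N/C.

|E| = 7.00×10^6 N/C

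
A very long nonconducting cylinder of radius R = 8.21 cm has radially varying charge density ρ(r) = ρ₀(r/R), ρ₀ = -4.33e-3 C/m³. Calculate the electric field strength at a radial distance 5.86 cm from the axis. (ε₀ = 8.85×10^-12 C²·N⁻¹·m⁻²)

Take a coaxial cylindrical Gaussian surface of radius r = 5.86 cm and length L (r < R).
Integrating ρ over the cross-section to radius r: λ_enc = (2πρ₀/R) ∫₀^r r'^2 dr' = 2πρ₀ r^3/(3·R) = -2.223×10^-5 C/m.
By Gauss's law (flux through the curved wall only), E·2πrL = λ_enc L/ε₀.
E = |λ_enc|/(2πε₀r) = (2.223×10^-5)/(2π·8.85×10^-12·0.0586) = 6.82e6 N/C.

E ≈ 6.82×10^6 N/C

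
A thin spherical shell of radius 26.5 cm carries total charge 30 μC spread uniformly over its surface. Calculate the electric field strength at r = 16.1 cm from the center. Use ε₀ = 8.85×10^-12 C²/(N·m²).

|E| = 0 N/C

Take a concentric spherical Gaussian surface of radius r = 16.1 cm (inside the shell, r < 26.5 cm).
All the charge is outside the Gaussian surface: Q_enc = 0, hence E = 0 everywhere inside the shell.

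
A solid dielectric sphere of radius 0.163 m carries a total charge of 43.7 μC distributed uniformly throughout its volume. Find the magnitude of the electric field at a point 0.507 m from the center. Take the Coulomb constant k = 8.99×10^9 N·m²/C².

Take a concentric spherical Gaussian surface of radius r = 0.507 m (r > R, so the entire charge is enclosed).
Q_enc = 43.7 μC = 4.37e-5 C.
Applying ∮E·dA = Q_enc/ε₀ with Φ = E(4πr²):
E = k|Q_enc|/r² = (8.99×10^9)(4.37×10^-5)/(0.507)² = 1.53×10^6 N/C.

|E| ≈ 1.53×10^6 N/C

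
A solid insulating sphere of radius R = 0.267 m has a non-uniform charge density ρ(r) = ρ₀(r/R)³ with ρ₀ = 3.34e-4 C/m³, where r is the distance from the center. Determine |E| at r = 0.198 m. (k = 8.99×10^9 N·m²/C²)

Take a concentric spherical Gaussian surface of radius r = 0.198 m (r < R).
Integrate the density: Q_enc = 4π ∫₀^r ρ₀(r'/R)^3 r'² dr' = 4πρ₀ r^6/(6·R³) = 2.214e-6 C.
By Gauss's law, ∮E·dA = E·4πr² = Q_enc/ε₀.
E = k|Q_enc|/r² = (8.99×10^9)(2.214×10^-6)/(0.198)² = 5.08×10^5 N/C.

|E| ≈ 5.08e5 N/C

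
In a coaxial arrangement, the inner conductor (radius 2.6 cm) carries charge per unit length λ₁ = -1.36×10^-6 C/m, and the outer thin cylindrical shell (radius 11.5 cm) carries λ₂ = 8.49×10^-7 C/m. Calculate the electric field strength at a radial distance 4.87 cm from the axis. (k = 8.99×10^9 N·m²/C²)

|E| = 5.02×10^5 V/m

By cylindrical symmetry E is radial; use a coaxial Gaussian cylinder of radius 4.87 cm and length L (between the conductors, 2.6 cm < r < 11.5 cm).
Only the inner wire is enclosed; the outer shell contributes nothing inside itself. λ_enc = λ₁ = -1.36e-6 C/m.
Since E is radial and uniform over the curved surface, Φ = E·2πrL = Q_enc/ε₀ = λ_enc L/ε₀.
E = 2k|λ_enc|/r = 2(8.99×10^9)(1.36×10^-6)/(0.0487) = 5.02×10^5 N/C.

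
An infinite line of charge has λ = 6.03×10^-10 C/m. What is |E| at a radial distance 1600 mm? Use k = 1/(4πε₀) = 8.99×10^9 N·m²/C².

6.78 V/m

Coaxial Gaussian cylinder, radius r = 1600 mm, length L.
Q_enc = λL, so λ_enc = 6.03×10^-10 C/m.
Gauss's law: E·2πrL = λ_enc L/ε₀.
E = 2k|λ_enc|/r = 2(8.99×10^9)(6.03×10^-10)/(1.6) = 6.78 N/C.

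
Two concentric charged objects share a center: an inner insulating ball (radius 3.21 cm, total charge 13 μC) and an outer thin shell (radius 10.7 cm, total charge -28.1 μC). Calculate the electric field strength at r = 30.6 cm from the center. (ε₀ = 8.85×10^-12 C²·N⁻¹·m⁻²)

E ≈ 1.45×10^6 V/m

Use a concentric Gaussian sphere at r = 30.6 cm (r > 10.7 cm, enclosing both).
Q_enc = (13 μC) + (-28.1 μC) = -1.51×10^-5 C.
Applying ∮E·dA = Q_enc/ε₀ with Φ = E(4πr²):
E = |Q_enc|/(4πε₀r²) = (1.51e-5)/(4π·8.85×10^-12·(0.306)²) = 1.45×10^6 N/C.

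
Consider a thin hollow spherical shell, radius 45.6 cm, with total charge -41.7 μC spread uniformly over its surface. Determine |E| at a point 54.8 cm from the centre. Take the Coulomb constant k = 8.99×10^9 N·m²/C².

By spherical symmetry E is radial; choose a Gaussian sphere of radius r = 54.8 cm (r > 45.6 cm).
The entire shell is enclosed: Q_enc = -4.17×10^-5 C.
Since E is radial and uniform over the Gaussian sphere, Φ = E·4πr² = Q_enc/ε₀.
E = k|Q_enc|/r² = (8.99×10^9)(4.17×10^-5)/(0.548)² = 1.25×10^6 N/C.

1.25×10^6 N/C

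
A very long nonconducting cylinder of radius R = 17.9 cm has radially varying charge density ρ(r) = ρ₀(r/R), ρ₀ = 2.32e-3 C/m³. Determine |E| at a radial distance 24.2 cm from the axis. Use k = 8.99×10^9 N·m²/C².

1.16×10^7 N/C

By cylindrical symmetry E is radial; use a coaxial Gaussian cylinder of radius 24.2 cm and length L (r > R, full charge per length enclosed).
λ_enc = 2π ∫₀^R ρ₀(r'/R)^1 r' dr' = 2πρ₀R²/3 = 1.557×10^-4 C/m.
Gauss's law: E·2πrL = λ_enc L/ε₀.
E = 2k|λ_enc|/r = 2(8.99×10^9)(1.557×10^-4)/(0.242) = 1.16×10^7 N/C.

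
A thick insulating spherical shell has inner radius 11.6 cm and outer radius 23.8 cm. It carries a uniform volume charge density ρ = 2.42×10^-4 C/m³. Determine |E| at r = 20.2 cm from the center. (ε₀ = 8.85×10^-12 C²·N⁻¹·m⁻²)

E ≈ 1.49×10^6 V/m

Use a concentric Gaussian sphere at r = 20.2 cm (within the shell material, 11.6 cm < r < 23.8 cm).
Only the shell between 11.6 cm and r is enclosed: Q_enc = ρ·(4π/3)(r³ − a³) = (2.42×10^-4)·(4π/3)·((0.202)³ − (0.116)³) = 6.773e-6 C.
Since E is radial and uniform over the Gaussian sphere, Φ = E·4πr² = Q_enc/ε₀.
E = |Q_enc|/(4πε₀r²) = (6.773×10^-6)/(4π·8.85×10^-12·(0.202)²) = 1.49e6 N/C.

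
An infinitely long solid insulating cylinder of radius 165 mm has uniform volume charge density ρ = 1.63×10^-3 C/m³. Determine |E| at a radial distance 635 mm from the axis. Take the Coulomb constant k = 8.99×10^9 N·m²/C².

Coaxial Gaussian cylinder, radius r = 635 mm, length L (r > 165 mm, full cross-section enclosed).
λ_enc = ρ·πR² = (1.63×10^-3)π(0.165)² = 1.394e-4 C/m.
Applying ∮E·dA = Q_enc/ε₀ with the end caps contributing no flux:
E = 2k|λ_enc|/r = 2(8.99×10^9)(1.394×10^-4)/(0.635) = 3.95×10^6 N/C.

3.95×10^6 V/m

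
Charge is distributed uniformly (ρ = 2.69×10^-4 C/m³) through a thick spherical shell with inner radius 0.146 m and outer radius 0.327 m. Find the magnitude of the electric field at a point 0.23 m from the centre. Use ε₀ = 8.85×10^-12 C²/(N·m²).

|E| ≈ 1.73×10^6 N/C

Use a concentric Gaussian sphere at r = 0.23 m (within the shell material, 0.146 m < r < 0.327 m).
Only the shell between 0.146 m and r is enclosed: Q_enc = ρ·(4π/3)(r³ − a³) = (2.69e-4)·(4π/3)·((0.23)³ − (0.146)³) = 1.02e-5 C.
Applying ∮E·dA = Q_enc/ε₀ with Φ = E(4πr²):
E = |Q_enc|/(4πε₀r²) = (1.02e-5)/(4π·8.85×10^-12·(0.23)²) = 1.73×10^6 N/C.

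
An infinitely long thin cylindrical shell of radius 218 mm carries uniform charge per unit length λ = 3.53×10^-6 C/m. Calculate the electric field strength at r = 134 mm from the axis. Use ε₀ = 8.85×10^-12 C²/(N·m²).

E = 0

Choose a coaxial cylinder of radius r = 134 mm (arbitrary length L) as the Gaussian surface (r < 218 mm, inside the shell).
No charge is enclosed, so Gauss's law gives E·2πrL = 0 ⇒ E = 0.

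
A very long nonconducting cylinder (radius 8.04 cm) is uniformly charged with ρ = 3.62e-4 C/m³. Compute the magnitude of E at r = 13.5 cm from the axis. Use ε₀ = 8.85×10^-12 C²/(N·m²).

Coaxial Gaussian cylinder, radius r = 13.5 cm, length L (r > 8.04 cm, full cross-section enclosed).
λ_enc = ρ·πR² = (3.62×10^-4)π(0.0804)² = 7.351e-6 C/m.
Applying ∮E·dA = Q_enc/ε₀ with the end caps contributing no flux:
E = |λ_enc|/(2πε₀r) = (7.351×10^-6)/(2π·8.85×10^-12·0.135) = 9.79×10^5 N/C.

|E| ≈ 9.79e5 N/C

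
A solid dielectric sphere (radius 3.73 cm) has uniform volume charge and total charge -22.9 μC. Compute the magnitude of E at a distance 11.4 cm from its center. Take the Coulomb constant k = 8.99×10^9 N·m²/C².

E = 1.58e7 N/C

Use a concentric Gaussian sphere at r = 11.4 cm (r > R, so the entire charge is enclosed).
Q_enc = -22.9 μC = -2.29×10^-5 C.
By Gauss's law, ∮E·dA = E·4πr² = Q_enc/ε₀.
E = k|Q_enc|/r² = (8.99×10^9)(2.29×10^-5)/(0.114)² = 1.58e7 N/C.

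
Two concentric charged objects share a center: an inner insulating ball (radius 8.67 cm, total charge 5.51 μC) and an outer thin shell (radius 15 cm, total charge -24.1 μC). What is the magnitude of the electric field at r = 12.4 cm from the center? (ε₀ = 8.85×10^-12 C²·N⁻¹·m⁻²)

By spherical symmetry E is radial; choose a Gaussian sphere of radius r = 12.4 cm (between the bodies, 8.67 cm < r < 15 cm).
The shell at 15 cm lies outside the Gaussian surface, so Q_enc = 5.51 μC = 5.51×10^-6 C.
Since E is radial and uniform over the Gaussian sphere, Φ = E·4πr² = Q_enc/ε₀.
E = |Q_enc|/(4πε₀r²) = (5.51e-6)/(4π·8.85×10^-12·(0.124)²) = 3.22e6 N/C.

E ≈ 3.22×10^6 N/C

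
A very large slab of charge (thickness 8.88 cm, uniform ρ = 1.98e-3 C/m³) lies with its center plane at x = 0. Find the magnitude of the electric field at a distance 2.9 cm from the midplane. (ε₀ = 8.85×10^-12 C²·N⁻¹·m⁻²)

By symmetry E is perpendicular to the slab. A Gaussian pillbox from −2.9 cm to +2.9 cm (face area A) lies entirely within the slab.
Q_enc = ρ·(2x)·A and flux = 2EA, so 2EA = 2ρxA/ε₀ ⇒ E = |ρ|x/ε₀.
E = (1.98×10^-3)(0.029)/(8.85×10^-12) = 6.49×10^6 N/C.

6.49e6 V/m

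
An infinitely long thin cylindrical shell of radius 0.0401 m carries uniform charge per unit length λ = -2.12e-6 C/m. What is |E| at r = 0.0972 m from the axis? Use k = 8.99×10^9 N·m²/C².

Coaxial Gaussian cylinder, radius r = 0.0972 m, length L (r > 0.0401 m).
The full line charge is enclosed: λ_enc = -2.12×10^-6 C/m.
Applying ∮E·dA = Q_enc/ε₀ with the end caps contributing no flux:
E = 2k|λ_enc|/r = 2(8.99×10^9)(2.12e-6)/(0.0972) = 3.92e5 N/C.

|E| ≈ 3.92×10^5 V/m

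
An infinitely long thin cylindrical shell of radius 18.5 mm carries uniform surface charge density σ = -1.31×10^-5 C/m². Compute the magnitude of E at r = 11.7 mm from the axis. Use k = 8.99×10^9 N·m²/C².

E = 0

Choose a coaxial cylinder of radius r = 11.7 mm (arbitrary length L) as the Gaussian surface (r < 18.5 mm, inside the shell).
No charge is enclosed, so Gauss's law gives E·2πrL = 0 ⇒ E = 0.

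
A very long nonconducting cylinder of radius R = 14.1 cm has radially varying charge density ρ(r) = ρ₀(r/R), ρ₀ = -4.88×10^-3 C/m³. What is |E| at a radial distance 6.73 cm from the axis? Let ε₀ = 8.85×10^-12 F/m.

By cylindrical symmetry E is radial; use a coaxial Gaussian cylinder of radius 6.73 cm and length L (r < R).
λ_enc = ∫₀^r ρ(r')·2πr' dr' = (2πρ₀/R)·r^3/3 = -2.21×10^-5 C/m.
Applying ∮E·dA = Q_enc/ε₀ with the end caps contributing no flux:
E = |λ_enc|/(2πε₀r) = (2.21×10^-5)/(2π·8.85×10^-12·0.0673) = 5.90×10^6 N/C.

E ≈ 5.90e6 N/C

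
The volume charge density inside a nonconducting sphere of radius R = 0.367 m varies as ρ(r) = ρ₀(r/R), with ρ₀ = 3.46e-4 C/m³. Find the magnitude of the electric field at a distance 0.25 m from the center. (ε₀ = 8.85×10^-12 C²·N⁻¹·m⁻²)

E = 1.66×10^6 N/C

By spherical symmetry E is radial; choose a Gaussian sphere of radius r = 0.25 m (r < R).
Q_enc = ∫₀^r ρ(r')·4πr'² dr' = (4πρ₀/R) ∫₀^r r'^3 dr' = 4πρ₀ r^4/(4·R) = 1.157e-5 C.
Gauss's law: E·4πr² = Q_enc/ε₀.
E = |Q_enc|/(4πε₀r²) = (1.157e-5)/(4π·8.85×10^-12·(0.25)²) = 1.66×10^6 N/C.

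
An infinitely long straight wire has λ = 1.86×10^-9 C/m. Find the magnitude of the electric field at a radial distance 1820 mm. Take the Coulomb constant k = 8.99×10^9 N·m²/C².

|E| = 18.4 N/C

Take a coaxial cylindrical Gaussian surface of radius r = 1820 mm and length L.
Q_enc = λL, so λ_enc = 1.86×10^-9 C/m.
By Gauss's law (flux through the curved wall only), E·2πrL = λ_enc L/ε₀.
E = 2k|λ_enc|/r = 2(8.99×10^9)(1.86×10^-9)/(1.82) = 18.4 N/C.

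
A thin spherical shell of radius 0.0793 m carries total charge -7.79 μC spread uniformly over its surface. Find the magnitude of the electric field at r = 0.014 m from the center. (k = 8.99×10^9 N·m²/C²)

By spherical symmetry E is radial; choose a Gaussian sphere of radius r = 0.014 m (inside the shell, r < 0.0793 m).
No charge lies within this surface, so Q_enc = 0 and Gauss's law gives E·4πr² = 0 ⇒ E = 0.

E = 0 (no enclosed charge)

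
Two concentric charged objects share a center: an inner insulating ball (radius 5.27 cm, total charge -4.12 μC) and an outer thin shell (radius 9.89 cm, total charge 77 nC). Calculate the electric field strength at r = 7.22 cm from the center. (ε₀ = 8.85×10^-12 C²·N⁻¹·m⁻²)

By spherical symmetry E is radial; choose a Gaussian sphere of radius r = 7.22 cm (between the bodies, 5.27 cm < r < 9.89 cm).
Only the inner charge is enclosed; the outer shell contributes nothing inside itself. Q_enc = -4.12 μC = -4.12e-6 C.
Applying ∮E·dA = Q_enc/ε₀ with Φ = E(4πr²):
E = |Q_enc|/(4πε₀r²) = (4.12×10^-6)/(4π·8.85×10^-12·(0.0722)²) = 7.11×10^6 N/C.

|E| ≈ 7.11×10^6 V/m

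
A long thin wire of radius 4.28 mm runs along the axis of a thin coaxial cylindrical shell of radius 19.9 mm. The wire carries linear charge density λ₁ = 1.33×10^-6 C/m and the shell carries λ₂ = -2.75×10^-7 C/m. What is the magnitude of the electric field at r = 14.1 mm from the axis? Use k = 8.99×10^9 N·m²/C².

|E| = 1.70e6 V/m

Take a coaxial cylindrical Gaussian surface of radius r = 14.1 mm and length L (between the conductors, 4.28 mm < r < 19.9 mm).
Only the inner wire is enclosed; the outer shell contributes nothing inside itself. λ_enc = λ₁ = 1.33×10^-6 C/m.
Since E is radial and uniform over the curved surface, Φ = E·2πrL = Q_enc/ε₀ = λ_enc L/ε₀.
E = 2k|λ_enc|/r = 2(8.99×10^9)(1.33e-6)/(0.0141) = 1.70×10^6 N/C.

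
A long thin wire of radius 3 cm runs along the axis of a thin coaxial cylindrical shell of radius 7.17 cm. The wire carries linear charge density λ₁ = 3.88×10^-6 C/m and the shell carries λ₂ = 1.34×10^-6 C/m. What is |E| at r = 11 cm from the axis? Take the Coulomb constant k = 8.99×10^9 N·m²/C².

Choose a coaxial cylinder of radius r = 11 cm (arbitrary length L) as the Gaussian surface (r > 7.17 cm, enclosing both).
λ_enc = λ₁ + λ₂ = (3.88×10^-6) + (1.34e-6) = 5.22×10^-6 C/m.
By Gauss's law (flux through the curved wall only), E·2πrL = λ_enc L/ε₀.
E = 2k|λ_enc|/r = 2(8.99×10^9)(5.22×10^-6)/(0.11) = 8.53×10^5 N/C.

|E| ≈ 8.53×10^5 V/m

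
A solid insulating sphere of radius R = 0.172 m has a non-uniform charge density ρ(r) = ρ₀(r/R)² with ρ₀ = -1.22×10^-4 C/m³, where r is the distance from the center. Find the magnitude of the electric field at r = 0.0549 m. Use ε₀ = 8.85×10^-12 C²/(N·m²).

Take a concentric spherical Gaussian surface of radius r = 0.0549 m (r < R).
Q_enc = ∫₀^r ρ(r')·4πr'² dr' = (4πρ₀/R²) ∫₀^r r'^4 dr' = 4πρ₀ r^5/(5·R²) = -5.169×10^-9 C.
Applying ∮E·dA = Q_enc/ε₀ with Φ = E(4πr²):
E = |Q_enc|/(4πε₀r²) = (5.169×10^-9)/(4π·8.85×10^-12·(0.0549)²) = 1.54e4 N/C.

E ≈ 1.54×10^4 N/C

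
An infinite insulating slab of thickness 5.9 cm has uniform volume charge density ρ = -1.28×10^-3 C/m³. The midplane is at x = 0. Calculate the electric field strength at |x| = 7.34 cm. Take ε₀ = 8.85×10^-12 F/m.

The point |x| = 7.34 cm lies outside the slab (half-thickness 0.0295 m). A symmetric pillbox spanning the full slab encloses Q_enc = ρ·d·A.
Flux = 2EA ⇒ E = |ρ|d/(2ε₀), independent of distance outside.
E = (1.28e-3)(0.059)/(2·8.85×10^-12) = 4.27×10^6 N/C.

|E| = 4.27×10^6 N/C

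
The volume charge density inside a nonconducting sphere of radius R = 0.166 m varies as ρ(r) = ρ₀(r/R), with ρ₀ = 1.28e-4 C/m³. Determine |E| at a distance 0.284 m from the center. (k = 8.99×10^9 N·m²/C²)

By spherical symmetry E is radial; choose a Gaussian sphere of radius r = 0.284 m (r > R, all charge enclosed).
Q_enc = 4π ∫₀^R ρ₀(r'/R)^1 r'² dr' = 4πρ₀R³/4 = 1.839×10^-6 C.
Applying ∮E·dA = Q_enc/ε₀ with Φ = E(4πr²):
E = k|Q_enc|/r² = (8.99×10^9)(1.839e-6)/(0.284)² = 2.05×10^5 N/C.

2.05×10^5 N/C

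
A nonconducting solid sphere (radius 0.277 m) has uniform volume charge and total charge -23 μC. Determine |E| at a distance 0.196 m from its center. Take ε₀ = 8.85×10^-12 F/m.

E ≈ 1.91e6 V/m

Use a concentric Gaussian sphere at r = 0.196 m (r < R).
Only the charge within r is enclosed: Q_enc = Q·(r/R)³ = (-23 μC)·(0.196 m/0.277 m)³ = -8.148×10^-6 C.
Since E is radial and uniform over the Gaussian sphere, Φ = E·4πr² = Q_enc/ε₀.
E = |Q_enc|/(4πε₀r²) = (8.148e-6)/(4π·8.85×10^-12·(0.196)²) = 1.91×10^6 N/C.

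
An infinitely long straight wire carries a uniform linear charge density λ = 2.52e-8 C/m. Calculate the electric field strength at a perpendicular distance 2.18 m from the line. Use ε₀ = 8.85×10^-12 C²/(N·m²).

E = 208 V/m

Choose a coaxial cylinder of radius r = 2.18 m (arbitrary length L) as the Gaussian surface.
Q_enc = λL, so λ_enc = 2.52e-8 C/m.
By Gauss's law (flux through the curved wall only), E·2πrL = λ_enc L/ε₀.
E = |λ_enc|/(2πε₀r) = (2.52×10^-8)/(2π·8.85×10^-12·2.18) = 208 N/C.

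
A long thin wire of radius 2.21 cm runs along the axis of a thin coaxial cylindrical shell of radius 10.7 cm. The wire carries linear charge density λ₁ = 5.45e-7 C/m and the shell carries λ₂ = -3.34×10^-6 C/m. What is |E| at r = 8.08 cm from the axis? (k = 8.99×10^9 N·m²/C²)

E ≈ 1.21×10^5 N/C

By cylindrical symmetry E is radial; use a coaxial Gaussian cylinder of radius 8.08 cm and length L (between the conductors, 2.21 cm < r < 10.7 cm).
Only the inner wire is enclosed; the outer shell contributes nothing inside itself. λ_enc = λ₁ = 5.45×10^-7 C/m.
By Gauss's law (flux through the curved wall only), E·2πrL = λ_enc L/ε₀.
E = 2k|λ_enc|/r = 2(8.99×10^9)(5.45×10^-7)/(0.0808) = 1.21×10^5 N/C.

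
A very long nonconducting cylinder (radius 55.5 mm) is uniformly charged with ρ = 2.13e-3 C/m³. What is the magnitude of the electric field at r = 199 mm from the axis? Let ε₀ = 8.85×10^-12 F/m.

Take a coaxial cylindrical Gaussian surface of radius r = 199 mm and length L (r > 55.5 mm, full cross-section enclosed).
λ_enc = ρ·πR² = (2.13e-3)π(0.0555)² = 2.061×10^-5 C/m.
By Gauss's law (flux through the curved wall only), E·2πrL = λ_enc L/ε₀.
E = |λ_enc|/(2πε₀r) = (2.061e-5)/(2π·8.85×10^-12·0.199) = 1.86×10^6 N/C.

|E| ≈ 1.86×10^6 N/C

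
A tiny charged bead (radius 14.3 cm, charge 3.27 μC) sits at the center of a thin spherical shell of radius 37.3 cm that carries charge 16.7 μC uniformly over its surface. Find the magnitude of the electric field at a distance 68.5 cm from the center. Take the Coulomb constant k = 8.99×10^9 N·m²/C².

Symmetry ⇒ E = E(r) r̂. Gaussian sphere of radius r = 68.5 cm (r > 37.3 cm, enclosing both).
Q_enc = (3.27 μC) + (16.7 μC) = 1.997×10^-5 C.
Applying ∮E·dA = Q_enc/ε₀ with Φ = E(4πr²):
E = k|Q_enc|/r² = (8.99×10^9)(1.997×10^-5)/(0.685)² = 3.83×10^5 N/C.

3.83×10^5 V/m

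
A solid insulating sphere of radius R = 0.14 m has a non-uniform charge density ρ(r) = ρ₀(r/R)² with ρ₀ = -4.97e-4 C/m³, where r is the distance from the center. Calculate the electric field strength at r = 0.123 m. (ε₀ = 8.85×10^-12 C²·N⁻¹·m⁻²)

1.07e6 N/C

By spherical symmetry E is radial; choose a Gaussian sphere of radius r = 0.123 m (r < R).
Q_enc = ∫₀^r ρ(r')·4πr'² dr' = (4πρ₀/R²) ∫₀^r r'^4 dr' = 4πρ₀ r^5/(5·R²) = -1.794×10^-6 C.
Since E is radial and uniform over the Gaussian sphere, Φ = E·4πr² = Q_enc/ε₀.
E = |Q_enc|/(4πε₀r²) = (1.794×10^-6)/(4π·8.85×10^-12·(0.123)²) = 1.07×10^6 N/C.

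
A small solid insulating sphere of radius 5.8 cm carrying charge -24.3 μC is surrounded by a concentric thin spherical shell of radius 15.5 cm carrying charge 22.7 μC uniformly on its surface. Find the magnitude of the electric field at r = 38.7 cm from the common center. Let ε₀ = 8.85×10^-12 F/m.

E = 9.61×10^4 N/C

By spherical symmetry E is radial; choose a Gaussian sphere of radius r = 38.7 cm (r > 15.5 cm, enclosing both).
Q_enc = (-24.3 μC) + (22.7 μC) = -1.60×10^-6 C.
Gauss's law: E·4πr² = Q_enc/ε₀.
E = |Q_enc|/(4πε₀r²) = (1.60×10^-6)/(4π·8.85×10^-12·(0.387)²) = 9.61e4 N/C.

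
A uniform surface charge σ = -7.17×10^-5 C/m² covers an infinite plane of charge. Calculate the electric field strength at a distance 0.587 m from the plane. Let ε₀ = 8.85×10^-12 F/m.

The symmetry is planar: E is normal to the sheet and the same magnitude on both sides. Take a pillbox straddling the sheet with end-cap area A.
Only the two end caps contribute flux: Φ = 2EA. With Q_enc = σA, Gauss's law gives E = |σ|/(2ε₀).
E = |σ|/(2ε₀) = (7.17e-5)/(2·8.85×10^-12) = 4.05×10^6 N/C.

|E| ≈ 4.05×10^6 N/C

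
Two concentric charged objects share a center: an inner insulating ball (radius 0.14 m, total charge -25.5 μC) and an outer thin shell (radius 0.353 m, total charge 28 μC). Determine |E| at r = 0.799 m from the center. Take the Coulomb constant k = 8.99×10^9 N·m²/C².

Take a concentric spherical Gaussian surface of radius r = 0.799 m (r > 0.353 m, enclosing both).
Q_enc = (-25.5 μC) + (28 μC) = 2.50×10^-6 C.
Applying ∮E·dA = Q_enc/ε₀ with Φ = E(4πr²):
E = k|Q_enc|/r² = (8.99×10^9)(2.50×10^-6)/(0.799)² = 3.52e4 N/C.

|E| ≈ 3.52×10^4 N/C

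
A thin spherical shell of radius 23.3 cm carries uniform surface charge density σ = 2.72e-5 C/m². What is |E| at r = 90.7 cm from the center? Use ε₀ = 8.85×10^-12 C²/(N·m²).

Take a concentric spherical Gaussian surface of radius r = 90.7 cm (r > 23.3 cm).
The entire shell is enclosed: Q_enc = σ·4πR² = (2.72×10^-5)·4π·(0.233)² = 1.856×10^-5 C.
By Gauss's law, ∮E·dA = E·4πr² = Q_enc/ε₀.
E = |Q_enc|/(4πε₀r²) = (1.856×10^-5)/(4π·8.85×10^-12·(0.907)²) = 2.03×10^5 N/C.

|E| = 2.03×10^5 N/C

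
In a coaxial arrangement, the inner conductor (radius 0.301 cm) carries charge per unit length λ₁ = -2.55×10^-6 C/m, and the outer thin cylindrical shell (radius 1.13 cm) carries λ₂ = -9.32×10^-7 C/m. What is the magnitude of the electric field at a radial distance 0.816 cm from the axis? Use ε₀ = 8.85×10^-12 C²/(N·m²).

By cylindrical symmetry E is radial; use a coaxial Gaussian cylinder of radius 0.816 cm and length L (between the conductors, 0.301 cm < r < 1.13 cm).
The shell at 1.13 cm lies outside the Gaussian surface, so λ_enc = λ₁ = -2.55e-6 C/m.
By Gauss's law (flux through the curved wall only), E·2πrL = λ_enc L/ε₀.
E = |λ_enc|/(2πε₀r) = (2.55e-6)/(2π·8.85×10^-12·0.00816) = 5.62×10^6 N/C.

|E| ≈ 5.62e6 N/C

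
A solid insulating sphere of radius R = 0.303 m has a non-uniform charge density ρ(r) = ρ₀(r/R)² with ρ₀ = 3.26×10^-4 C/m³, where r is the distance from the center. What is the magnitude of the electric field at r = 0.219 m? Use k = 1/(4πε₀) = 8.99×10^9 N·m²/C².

8.43×10^5 V/m

Take a concentric spherical Gaussian surface of radius r = 0.219 m (r < R).
Integrate the density: Q_enc = 4π ∫₀^r ρ₀(r'/R)^2 r'² dr' = 4πρ₀ r^5/(5·R²) = 4.496e-6 C.
Applying ∮E·dA = Q_enc/ε₀ with Φ = E(4πr²):
E = k|Q_enc|/r² = (8.99×10^9)(4.496×10^-6)/(0.219)² = 8.43e5 N/C.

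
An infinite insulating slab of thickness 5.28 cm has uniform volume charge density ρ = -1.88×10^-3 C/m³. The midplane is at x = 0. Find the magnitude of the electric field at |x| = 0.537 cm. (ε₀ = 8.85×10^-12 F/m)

E = 1.14×10^6 N/C

By symmetry E is perpendicular to the slab. A Gaussian pillbox from −0.537 cm to +0.537 cm (face area A) lies entirely within the slab.
Q_enc = ρ·(2x)·A and flux = 2EA, so 2EA = 2ρxA/ε₀ ⇒ E = |ρ|x/ε₀.
E = (1.88×10^-3)(0.00537)/(8.85×10^-12) = 1.14×10^6 N/C.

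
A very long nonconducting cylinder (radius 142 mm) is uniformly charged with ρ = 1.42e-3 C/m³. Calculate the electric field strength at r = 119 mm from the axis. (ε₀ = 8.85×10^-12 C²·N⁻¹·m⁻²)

Take a coaxial cylindrical Gaussian surface of radius r = 119 mm and length L (r < R).
Charge inside radius r per length L is ρ·πr²·L, so λ_enc = ρπr² = 6.317×10^-5 C/m.
Since E is radial and uniform over the curved surface, Φ = E·2πrL = Q_enc/ε₀ = λ_enc L/ε₀.
E = |λ_enc|/(2πε₀r) = (6.317×10^-5)/(2π·8.85×10^-12·0.119) = 9.55e6 N/C.

E = 9.55e6 N/C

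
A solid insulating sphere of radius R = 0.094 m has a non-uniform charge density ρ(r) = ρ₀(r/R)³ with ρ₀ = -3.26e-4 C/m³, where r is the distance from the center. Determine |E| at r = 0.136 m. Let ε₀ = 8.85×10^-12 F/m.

E ≈ 2.76×10^5 N/C

Use a concentric Gaussian sphere at r = 0.136 m (r > R, all charge enclosed).
Q_enc = 4π ∫₀^R ρ₀(r'/R)^3 r'² dr' = 4πρ₀R³/6 = -5.671×10^-7 C.
Since E is radial and uniform over the Gaussian sphere, Φ = E·4πr² = Q_enc/ε₀.
E = |Q_enc|/(4πε₀r²) = (5.671×10^-7)/(4π·8.85×10^-12·(0.136)²) = 2.76×10^5 N/C.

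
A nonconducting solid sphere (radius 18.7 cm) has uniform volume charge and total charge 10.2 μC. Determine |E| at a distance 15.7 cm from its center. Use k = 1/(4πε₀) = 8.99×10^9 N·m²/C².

|E| = 2.20×10^6 N/C

Symmetry ⇒ E = E(r) r̂. Gaussian sphere of radius r = 15.7 cm (r < R).
For a uniform sphere the enclosed fraction is (r/R)³, so Q_enc = (10.2 μC)(0.157/0.187)³ = 6.036×10^-6 C.
Gauss's law: E·4πr² = Q_enc/ε₀.
E = k|Q_enc|/r² = (8.99×10^9)(6.036×10^-6)/(0.157)² = 2.20×10^6 N/C.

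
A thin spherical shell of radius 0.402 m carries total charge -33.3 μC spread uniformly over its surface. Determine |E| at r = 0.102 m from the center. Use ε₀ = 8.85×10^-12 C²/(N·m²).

Take a concentric spherical Gaussian surface of radius r = 0.102 m (inside the shell, r < 0.402 m).
All the charge is outside the Gaussian surface: Q_enc = 0, hence E = 0 everywhere inside the shell.

E = 0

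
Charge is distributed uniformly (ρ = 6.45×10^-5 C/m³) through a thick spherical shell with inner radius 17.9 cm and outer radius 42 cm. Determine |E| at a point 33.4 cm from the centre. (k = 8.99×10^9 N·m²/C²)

|E| ≈ 6.86×10^5 V/m

Take a concentric spherical Gaussian surface of radius r = 33.4 cm (within the shell material, 17.9 cm < r < 42 cm).
Only the shell between 17.9 cm and r is enclosed: Q_enc = ρ·(4π/3)(r³ − a³) = (6.45×10^-5)·(4π/3)·((0.334)³ − (0.179)³) = 8.517×10^-6 C.
Since E is radial and uniform over the Gaussian sphere, Φ = E·4πr² = Q_enc/ε₀.
E = k|Q_enc|/r² = (8.99×10^9)(8.517×10^-6)/(0.334)² = 6.86×10^5 N/C.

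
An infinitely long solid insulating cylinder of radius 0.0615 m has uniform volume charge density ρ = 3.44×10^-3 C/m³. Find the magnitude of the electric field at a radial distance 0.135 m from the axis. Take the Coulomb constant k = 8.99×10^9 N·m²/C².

E = 5.44×10^6 V/m

Choose a coaxial cylinder of radius r = 0.135 m (arbitrary length L) as the Gaussian surface (r > 0.0615 m, full cross-section enclosed).
λ_enc = ρ·πR² = (3.44×10^-3)π(0.0615)² = 4.088×10^-5 C/m.
By Gauss's law (flux through the curved wall only), E·2πrL = λ_enc L/ε₀.
E = 2k|λ_enc|/r = 2(8.99×10^9)(4.088×10^-5)/(0.135) = 5.44×10^6 N/C.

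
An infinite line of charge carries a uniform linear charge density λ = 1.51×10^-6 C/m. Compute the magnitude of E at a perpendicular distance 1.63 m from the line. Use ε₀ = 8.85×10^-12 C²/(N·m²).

By cylindrical symmetry E is radial; use a coaxial Gaussian cylinder of radius 1.63 m and length L.
Q_enc = λL, so λ_enc = 1.51×10^-6 C/m.
By Gauss's law (flux through the curved wall only), E·2πrL = λ_enc L/ε₀.
E = |λ_enc|/(2πε₀r) = (1.51e-6)/(2π·8.85×10^-12·1.63) = 1.67×10^4 N/C.

E = 1.67×10^4 V/m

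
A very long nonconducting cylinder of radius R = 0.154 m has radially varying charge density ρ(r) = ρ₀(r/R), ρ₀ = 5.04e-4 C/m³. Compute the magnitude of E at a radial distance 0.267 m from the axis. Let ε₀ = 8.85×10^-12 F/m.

Choose a coaxial cylinder of radius r = 0.267 m (arbitrary length L) as the Gaussian surface (r > R, full charge per length enclosed).
λ_enc = 2π ∫₀^R ρ₀(r'/R)^1 r' dr' = 2πρ₀R²/3 = 2.503×10^-5 C/m.
Since E is radial and uniform over the curved surface, Φ = E·2πrL = Q_enc/ε₀ = λ_enc L/ε₀.
E = |λ_enc|/(2πε₀r) = (2.503e-5)/(2π·8.85×10^-12·0.267) = 1.69e6 N/C.

E = 1.69×10^6 V/m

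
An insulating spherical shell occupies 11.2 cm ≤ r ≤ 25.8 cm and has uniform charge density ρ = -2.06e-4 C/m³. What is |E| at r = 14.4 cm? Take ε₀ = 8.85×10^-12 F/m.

Symmetry ⇒ E = E(r) r̂. Gaussian sphere of radius r = 14.4 cm (within the shell material, 11.2 cm < r < 25.8 cm).
Enclosed charge is the volume from a to r: Q_enc = (4π/3)ρ(r³ − a³) = -1.364×10^-6 C.
Gauss's law: E·4πr² = Q_enc/ε₀.
E = |Q_enc|/(4πε₀r²) = (1.364×10^-6)/(4π·8.85×10^-12·(0.144)²) = 5.92×10^5 N/C.

E ≈ 5.92e5 N/C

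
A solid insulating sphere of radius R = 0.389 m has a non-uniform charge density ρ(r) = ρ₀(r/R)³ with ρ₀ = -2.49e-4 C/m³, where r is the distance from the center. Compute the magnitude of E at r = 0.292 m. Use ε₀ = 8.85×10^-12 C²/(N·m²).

5.79e5 N/C

Take a concentric spherical Gaussian surface of radius r = 0.292 m (r < R).
Q_enc = ∫₀^r ρ(r')·4πr'² dr' = (4πρ₀/R³) ∫₀^r r'^5 dr' = 4πρ₀ r^6/(6·R³) = -5.492×10^-6 C.
Gauss's law: E·4πr² = Q_enc/ε₀.
E = |Q_enc|/(4πε₀r²) = (5.492×10^-6)/(4π·8.85×10^-12·(0.292)²) = 5.79×10^5 N/C.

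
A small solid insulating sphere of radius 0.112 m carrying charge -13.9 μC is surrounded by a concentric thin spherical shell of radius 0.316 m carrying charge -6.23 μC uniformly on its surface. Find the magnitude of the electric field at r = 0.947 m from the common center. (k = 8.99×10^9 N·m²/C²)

|E| = 2.02e5 V/m

Use a concentric Gaussian sphere at r = 0.947 m (r > 0.316 m, enclosing both).
Q_enc = (-13.9 μC) + (-6.23 μC) = -2.013×10^-5 C.
By Gauss's law, ∮E·dA = E·4πr² = Q_enc/ε₀.
E = k|Q_enc|/r² = (8.99×10^9)(2.013×10^-5)/(0.947)² = 2.02×10^5 N/C.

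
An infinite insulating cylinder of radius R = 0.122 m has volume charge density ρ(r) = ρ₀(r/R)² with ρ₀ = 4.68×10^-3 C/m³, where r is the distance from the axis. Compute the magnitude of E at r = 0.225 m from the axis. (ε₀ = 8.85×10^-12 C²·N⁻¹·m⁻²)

Coaxial Gaussian cylinder, radius r = 0.225 m, length L (r > R, full charge per length enclosed).
λ_enc = 2π ∫₀^R ρ₀(r'/R)^2 r' dr' = 2πρ₀R²/4 = 1.094×10^-4 C/m.
Gauss's law: E·2πrL = λ_enc L/ε₀.
E = |λ_enc|/(2πε₀r) = (1.094×10^-4)/(2π·8.85×10^-12·0.225) = 8.75×10^6 N/C.

E = 8.75×10^6 N/C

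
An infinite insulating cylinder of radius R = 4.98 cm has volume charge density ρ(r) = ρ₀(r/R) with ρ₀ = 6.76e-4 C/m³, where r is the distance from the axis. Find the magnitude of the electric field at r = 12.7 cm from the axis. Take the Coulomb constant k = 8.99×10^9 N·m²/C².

E = 4.97×10^5 N/C

Coaxial Gaussian cylinder, radius r = 12.7 cm, length L (r > R, full charge per length enclosed).
λ_enc = 2π ∫₀^R ρ₀(r'/R)^1 r' dr' = 2πρ₀R²/3 = 3.511e-6 C/m.
Gauss's law: E·2πrL = λ_enc L/ε₀.
E = 2k|λ_enc|/r = 2(8.99×10^9)(3.511×10^-6)/(0.127) = 4.97×10^5 N/C.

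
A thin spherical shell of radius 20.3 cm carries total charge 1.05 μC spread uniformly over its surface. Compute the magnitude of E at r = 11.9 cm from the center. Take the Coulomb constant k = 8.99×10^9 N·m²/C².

E = 0

Symmetry ⇒ E = E(r) r̂. Gaussian sphere of radius r = 11.9 cm (inside the shell, r < 20.3 cm).
No charge lies within this surface, so Q_enc = 0 and Gauss's law gives E·4πr² = 0 ⇒ E = 0.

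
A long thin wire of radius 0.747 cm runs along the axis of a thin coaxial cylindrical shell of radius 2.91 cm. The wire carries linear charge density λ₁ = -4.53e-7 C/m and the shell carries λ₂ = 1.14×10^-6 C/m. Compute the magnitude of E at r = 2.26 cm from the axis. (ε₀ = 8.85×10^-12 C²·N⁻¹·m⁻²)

|E| ≈ 3.60×10^5 V/m

Choose a coaxial cylinder of radius r = 2.26 cm (arbitrary length L) as the Gaussian surface (between the conductors, 0.747 cm < r < 2.91 cm).
The shell at 2.91 cm lies outside the Gaussian surface, so λ_enc = λ₁ = -4.53×10^-7 C/m.
Since E is radial and uniform over the curved surface, Φ = E·2πrL = Q_enc/ε₀ = λ_enc L/ε₀.
E = |λ_enc|/(2πε₀r) = (4.53×10^-7)/(2π·8.85×10^-12·0.0226) = 3.60×10^5 N/C.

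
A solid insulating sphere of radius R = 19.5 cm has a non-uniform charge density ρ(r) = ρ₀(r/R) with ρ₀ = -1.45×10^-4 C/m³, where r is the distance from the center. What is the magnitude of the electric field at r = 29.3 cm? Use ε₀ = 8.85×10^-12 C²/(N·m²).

E ≈ 3.54×10^5 V/m

By spherical symmetry E is radial; choose a Gaussian sphere of radius r = 29.3 cm (r > R, all charge enclosed).
Q_enc = 4π ∫₀^R ρ₀(r'/R)^1 r'² dr' = 4πρ₀R³/4 = -3.378e-6 C.
Applying ∮E·dA = Q_enc/ε₀ with Φ = E(4πr²):
E = |Q_enc|/(4πε₀r²) = (3.378e-6)/(4π·8.85×10^-12·(0.293)²) = 3.54×10^5 N/C.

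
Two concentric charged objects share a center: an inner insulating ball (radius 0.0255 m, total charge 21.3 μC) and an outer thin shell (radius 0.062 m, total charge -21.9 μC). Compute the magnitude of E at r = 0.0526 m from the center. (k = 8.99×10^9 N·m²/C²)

E = 6.92×10^7 N/C

By spherical symmetry E is radial; choose a Gaussian sphere of radius r = 0.0526 m (between the bodies, 0.0255 m < r < 0.062 m).
The shell at 0.062 m lies outside the Gaussian surface, so Q_enc = 21.3 μC = 2.13e-5 C.
Since E is radial and uniform over the Gaussian sphere, Φ = E·4πr² = Q_enc/ε₀.
E = k|Q_enc|/r² = (8.99×10^9)(2.13×10^-5)/(0.0526)² = 6.92×10^7 N/C.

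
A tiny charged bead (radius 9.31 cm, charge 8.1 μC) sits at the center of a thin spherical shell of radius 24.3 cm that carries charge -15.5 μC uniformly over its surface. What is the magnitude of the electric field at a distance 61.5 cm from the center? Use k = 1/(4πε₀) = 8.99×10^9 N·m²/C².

Take a concentric spherical Gaussian surface of radius r = 61.5 cm (r > 24.3 cm, enclosing both).
Q_enc = (8.1 μC) + (-15.5 μC) = -7.40×10^-6 C.
By Gauss's law, ∮E·dA = E·4πr² = Q_enc/ε₀.
E = k|Q_enc|/r² = (8.99×10^9)(7.40×10^-6)/(0.615)² = 1.76e5 N/C.

E = 1.76×10^5 N/C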